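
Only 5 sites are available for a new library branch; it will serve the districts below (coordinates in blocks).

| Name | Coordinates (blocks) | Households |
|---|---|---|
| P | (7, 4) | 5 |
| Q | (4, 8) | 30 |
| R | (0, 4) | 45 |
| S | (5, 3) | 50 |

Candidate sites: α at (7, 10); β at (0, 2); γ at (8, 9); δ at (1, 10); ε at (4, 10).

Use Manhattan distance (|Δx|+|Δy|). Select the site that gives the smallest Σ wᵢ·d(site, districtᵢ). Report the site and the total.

β, total 735 blocks

Total weighted distance at each candidate:
  α (7, 10): total = 1215
  β (0, 2): total = 735
  γ (8, 9): total = 1215
  δ (1, 10): total = 1075
  ε (4, 10): total = 955
Minimum is at β with total 735 blocks.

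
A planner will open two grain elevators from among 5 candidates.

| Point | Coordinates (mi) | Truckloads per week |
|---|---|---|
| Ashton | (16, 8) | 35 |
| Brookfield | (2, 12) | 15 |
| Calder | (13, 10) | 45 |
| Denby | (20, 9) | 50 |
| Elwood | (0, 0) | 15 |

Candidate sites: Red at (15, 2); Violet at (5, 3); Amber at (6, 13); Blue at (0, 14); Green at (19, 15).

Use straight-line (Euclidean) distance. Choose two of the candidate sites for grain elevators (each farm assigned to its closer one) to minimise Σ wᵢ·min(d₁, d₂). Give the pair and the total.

Evaluate every pair (each demand assigned to the nearer of the two):
  {Violet, Green}: total = 1151.9
  {Blue, Green}: total = 1174.6
  {Amber, Green}: total = 1190.0
  {Red, Violet}: total = 1243.9
  {Red, Amber}: total = 1262.3
  {Red, Blue}: total = 1266.5
  {Red, Green}: total = 1341.5
  {Violet, Amber}: total = 1611.3
  {Amber, Blue}: total = 1714.5
  {Violet, Blue}: total = 1838.9
Best pair: {Violet, Green} with total 1151.9.

{Violet, Green}, total 1151.9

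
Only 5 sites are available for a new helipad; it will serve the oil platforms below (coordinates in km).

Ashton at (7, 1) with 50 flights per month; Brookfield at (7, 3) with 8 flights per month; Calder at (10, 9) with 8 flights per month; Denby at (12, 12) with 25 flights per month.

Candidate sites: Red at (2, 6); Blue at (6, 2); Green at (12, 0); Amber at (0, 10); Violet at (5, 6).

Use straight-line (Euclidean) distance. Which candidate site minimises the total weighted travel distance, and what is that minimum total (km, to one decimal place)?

Total weighted distance at each candidate:
  Red (2, 6): total = 760.1
  Blue (6, 2): total = 438.1
  Green (12, 0): total = 675.4
  Amber (0, 10): total = 1033.8
  Violet (5, 6): total = 575.2
Minimum is at Blue with total 438.1 km.

Blue, total 438.1 km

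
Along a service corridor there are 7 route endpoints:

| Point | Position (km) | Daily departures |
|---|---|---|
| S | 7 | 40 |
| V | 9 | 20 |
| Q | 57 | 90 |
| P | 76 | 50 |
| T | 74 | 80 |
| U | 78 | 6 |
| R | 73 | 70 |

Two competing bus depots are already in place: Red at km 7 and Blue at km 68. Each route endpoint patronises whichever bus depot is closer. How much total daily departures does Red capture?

60

The indifferent point is the midpoint (7+68)/2 = 37.5; route endpoints left of it (closer to Red at 7) go to Red, those right go to Blue.
  S at 7 (w=40) → Red
  V at 9 (w=20) → Red
  Q at 57 (w=90) → Blue
  R at 73 (w=70) → Blue
  T at 74 (w=80) → Blue
  P at 76 (w=50) → Blue
  U at 78 (w=6) → Blue
Red captures 60; Blue captures 296.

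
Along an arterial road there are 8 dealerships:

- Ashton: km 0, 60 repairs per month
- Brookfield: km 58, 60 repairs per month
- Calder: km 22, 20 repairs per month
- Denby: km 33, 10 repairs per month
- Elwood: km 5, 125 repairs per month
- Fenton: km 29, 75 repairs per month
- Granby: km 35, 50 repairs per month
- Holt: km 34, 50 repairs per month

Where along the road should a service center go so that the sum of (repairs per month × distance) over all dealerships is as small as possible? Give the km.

For a sum of weighted absolute distances on a line, the optimum is the weighted median (not the mean). Total weight W = 450; half-weight = 225.
Sort by position and accumulate weight:
  km 0 (Ashton, w=60) → cum 60
  km 5 (Elwood, w=125) → cum 185
  km 22 (Calder, w=20) → cum 205
  km 29 (Fenton, w=75) → cum 280  ≥ 225 → median here
  km 33 (Denby, w=10) → cum 290
  km 34 (Holt, w=50) → cum 340
  km 35 (Granby, w=50) → cum 390
  km 58 (Brookfield, w=60) → cum 450
Optimal location: km 29.

x = 29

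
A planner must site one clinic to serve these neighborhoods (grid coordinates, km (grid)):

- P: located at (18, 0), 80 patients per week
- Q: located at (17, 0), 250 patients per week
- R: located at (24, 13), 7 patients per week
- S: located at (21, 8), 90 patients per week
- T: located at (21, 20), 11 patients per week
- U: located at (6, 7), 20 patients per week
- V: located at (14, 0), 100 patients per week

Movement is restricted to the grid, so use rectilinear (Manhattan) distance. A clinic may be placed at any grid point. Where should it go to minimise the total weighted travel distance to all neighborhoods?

(17, 0)

Manhattan distance separates: Σwᵢ(|x−xᵢ|+|y−yᵢ|) = Σwᵢ|x−xᵢ| + Σwᵢ|y−yᵢ|, so x and y are optimised independently as 1-D weighted medians.
Total weight W = 558; half = 279.
x-coordinate, sorted with cumulative weight:
  x=6 (U, w=20) cum 20
  x=14 (V, w=100) cum 120
  x=17 (Q, w=250) cum 370  ← median
  x=18 (P, w=80) cum 450
  x=21 (S, w=90) cum 540
  x=21 (T, w=11) cum 551
  x=24 (R, w=7) cum 558
⇒ x* = 17
y-coordinate, sorted with cumulative weight:
  y=0 (P, w=80) cum 80
  y=0 (Q, w=250) cum 330  ← median
  y=0 (V, w=100) cum 430
  y=7 (U, w=20) cum 450
  y=8 (S, w=90) cum 540
  y=13 (R, w=7) cum 547
  y=20 (T, w=11) cum 558
⇒ y* = 0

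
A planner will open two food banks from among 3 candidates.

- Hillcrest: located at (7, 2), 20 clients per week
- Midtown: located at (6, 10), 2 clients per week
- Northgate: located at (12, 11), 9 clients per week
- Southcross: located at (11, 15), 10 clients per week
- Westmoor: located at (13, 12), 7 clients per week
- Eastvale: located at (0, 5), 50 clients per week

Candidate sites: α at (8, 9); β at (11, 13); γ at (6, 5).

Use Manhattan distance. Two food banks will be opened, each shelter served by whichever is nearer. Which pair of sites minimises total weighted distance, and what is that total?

Evaluate every pair (each demand assigned to the nearer of the two):
  {β, γ}: total = 458
  {α, γ}: total = 586
  {α, β}: total = 834
Best pair: {β, γ} with total 458.

{β, γ}, total 458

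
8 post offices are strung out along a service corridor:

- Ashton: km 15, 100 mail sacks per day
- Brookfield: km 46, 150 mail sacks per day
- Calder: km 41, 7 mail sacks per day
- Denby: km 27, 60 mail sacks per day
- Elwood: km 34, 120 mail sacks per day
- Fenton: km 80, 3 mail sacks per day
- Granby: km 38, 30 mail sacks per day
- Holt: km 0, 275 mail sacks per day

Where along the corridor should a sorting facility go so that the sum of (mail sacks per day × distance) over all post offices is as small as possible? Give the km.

x = 15

For a sum of weighted absolute distances on a line, the optimum is the weighted median (not the mean). Total weight W = 745; half-weight = 372.5.
Sort by position and accumulate weight:
  km 0 (Holt, w=275) → cum 275
  km 15 (Ashton, w=100) → cum 375  ≥ 372.5 → median here
  km 27 (Denby, w=60) → cum 435
  km 34 (Elwood, w=120) → cum 555
  km 38 (Granby, w=30) → cum 585
  km 41 (Calder, w=7) → cum 592
  km 46 (Brookfield, w=150) → cum 742
  km 80 (Fenton, w=3) → cum 745
Optimal location: km 15.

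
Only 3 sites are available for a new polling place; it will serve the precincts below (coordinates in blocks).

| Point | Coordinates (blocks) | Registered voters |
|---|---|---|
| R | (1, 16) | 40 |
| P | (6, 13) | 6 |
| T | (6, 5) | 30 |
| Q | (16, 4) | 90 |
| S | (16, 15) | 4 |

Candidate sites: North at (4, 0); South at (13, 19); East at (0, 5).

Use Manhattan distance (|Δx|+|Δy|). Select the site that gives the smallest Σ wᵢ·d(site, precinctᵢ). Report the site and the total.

East, total 2378 blocks

Total weighted distance at each candidate:
  North (4, 0): total = 2608
  South (13, 19): total = 2956
  East (0, 5): total = 2378
Minimum is at East with total 2378 blocks.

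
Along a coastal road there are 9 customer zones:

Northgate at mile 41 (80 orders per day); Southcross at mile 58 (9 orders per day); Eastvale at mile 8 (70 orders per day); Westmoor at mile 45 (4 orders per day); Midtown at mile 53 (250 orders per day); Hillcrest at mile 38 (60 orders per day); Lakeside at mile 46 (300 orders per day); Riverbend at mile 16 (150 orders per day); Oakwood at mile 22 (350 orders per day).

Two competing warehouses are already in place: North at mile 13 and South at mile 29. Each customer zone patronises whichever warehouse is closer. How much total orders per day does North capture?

The indifferent point is the midpoint (13+29)/2 = 21; customer zones left of it (closer to North at 13) go to North, those right go to South.
  Eastvale at 8 (w=70) → North
  Riverbend at 16 (w=150) → North
  Oakwood at 22 (w=350) → South
  Hillcrest at 38 (w=60) → South
  Northgate at 41 (w=80) → South
  Westmoor at 45 (w=4) → South
  Lakeside at 46 (w=300) → South
  Midtown at 53 (w=250) → South
  Southcross at 58 (w=9) → South
North captures 220; South captures 1053.

220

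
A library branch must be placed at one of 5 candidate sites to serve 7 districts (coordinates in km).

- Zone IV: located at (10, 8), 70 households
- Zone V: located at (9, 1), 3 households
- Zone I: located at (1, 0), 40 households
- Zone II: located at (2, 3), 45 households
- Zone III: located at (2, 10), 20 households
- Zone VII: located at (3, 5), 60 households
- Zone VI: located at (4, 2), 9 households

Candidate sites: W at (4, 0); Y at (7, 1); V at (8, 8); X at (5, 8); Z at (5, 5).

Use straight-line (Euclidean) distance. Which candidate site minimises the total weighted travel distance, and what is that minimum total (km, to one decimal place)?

Total weighted distance at each candidate:
  W (4, 0): total = 1525.4
  Y (7, 1): total = 1598.5
  V (8, 8): total = 1479.1
  X (5, 8): total = 1337.5
  Z (5, 5): total = 1108.6
Minimum is at Z with total 1108.6 km.

Z, total 1108.6 km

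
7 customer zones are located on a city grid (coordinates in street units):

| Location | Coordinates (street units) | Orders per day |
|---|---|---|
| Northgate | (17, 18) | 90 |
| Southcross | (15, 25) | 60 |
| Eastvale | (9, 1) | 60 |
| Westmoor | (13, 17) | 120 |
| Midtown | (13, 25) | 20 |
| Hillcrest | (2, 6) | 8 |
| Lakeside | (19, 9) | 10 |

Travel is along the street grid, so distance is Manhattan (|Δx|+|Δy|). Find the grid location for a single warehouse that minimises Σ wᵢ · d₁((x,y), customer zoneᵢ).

Manhattan distance separates: Σwᵢ(|x−xᵢ|+|y−yᵢ|) = Σwᵢ|x−xᵢ| + Σwᵢ|y−yᵢ|, so x and y are optimised independently as 1-D weighted medians.
Total weight W = 368; half = 184.
x-coordinate, sorted with cumulative weight:
  x=2 (Hillcrest, w=8) cum 8
  x=9 (Eastvale, w=60) cum 68
  x=13 (Westmoor, w=120) cum 188  ← median
  x=13 (Midtown, w=20) cum 208
  x=15 (Southcross, w=60) cum 268
  x=17 (Northgate, w=90) cum 358
  x=19 (Lakeside, w=10) cum 368
⇒ x* = 13
y-coordinate, sorted with cumulative weight:
  y=1 (Eastvale, w=60) cum 60
  y=6 (Hillcrest, w=8) cum 68
  y=9 (Lakeside, w=10) cum 78
  y=17 (Westmoor, w=120) cum 198  ← median
  y=18 (Northgate, w=90) cum 288
  y=25 (Southcross, w=60) cum 348
  y=25 (Midtown, w=20) cum 368
⇒ y* = 17

(13, 17)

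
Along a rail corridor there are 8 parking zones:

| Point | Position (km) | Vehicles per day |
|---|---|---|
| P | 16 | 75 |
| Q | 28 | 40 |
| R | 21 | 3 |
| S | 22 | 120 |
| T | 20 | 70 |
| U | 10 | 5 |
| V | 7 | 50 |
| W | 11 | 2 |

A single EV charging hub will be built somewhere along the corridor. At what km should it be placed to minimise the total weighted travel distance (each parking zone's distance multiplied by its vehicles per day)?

For a sum of weighted absolute distances on a line, the optimum is the weighted median (not the mean). Total weight W = 365; half-weight = 182.5.
Sort by position and accumulate weight:
  km 7 (V, w=50) → cum 50
  km 10 (U, w=5) → cum 55
  km 11 (W, w=2) → cum 57
  km 16 (P, w=75) → cum 132
  km 20 (T, w=70) → cum 202  ≥ 182.5 → median here
  km 21 (R, w=3) → cum 205
  km 22 (S, w=120) → cum 325
  km 28 (Q, w=40) → cum 365
Optimal location: km 20.

x = 20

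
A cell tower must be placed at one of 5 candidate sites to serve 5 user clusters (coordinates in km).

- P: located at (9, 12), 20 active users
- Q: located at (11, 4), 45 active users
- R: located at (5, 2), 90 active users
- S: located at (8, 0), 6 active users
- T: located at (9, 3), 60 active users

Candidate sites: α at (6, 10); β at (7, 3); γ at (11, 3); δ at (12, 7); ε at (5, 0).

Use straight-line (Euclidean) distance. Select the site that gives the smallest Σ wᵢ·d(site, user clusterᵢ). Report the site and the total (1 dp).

Total weighted distance at each candidate:
  α (6, 10): total = 1667.3
  β (7, 3): total = 710.2
  γ (11, 3): total = 922.3
  δ (12, 7): total = 1381.5
  ε (5, 0): total = 1075.5
Minimum is at β with total 710.2 km.

β, total 710.2 km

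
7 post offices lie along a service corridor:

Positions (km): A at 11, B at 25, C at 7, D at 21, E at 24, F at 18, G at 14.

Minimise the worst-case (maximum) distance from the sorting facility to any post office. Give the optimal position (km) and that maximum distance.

location 16, max distance 9

The 1-center on a line is the midpoint of the two extreme points: leftmost at 7, rightmost at 25.
Optimal location = (7 + 25)/2 = 16; maximum distance = (25 − 7)/2 = 9.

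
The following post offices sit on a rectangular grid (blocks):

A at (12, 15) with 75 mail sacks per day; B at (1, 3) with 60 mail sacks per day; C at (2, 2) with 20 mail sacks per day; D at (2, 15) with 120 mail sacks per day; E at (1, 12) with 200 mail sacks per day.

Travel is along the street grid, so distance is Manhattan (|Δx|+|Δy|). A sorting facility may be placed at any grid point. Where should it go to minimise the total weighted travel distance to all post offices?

(1, 12)

Manhattan distance separates: Σwᵢ(|x−xᵢ|+|y−yᵢ|) = Σwᵢ|x−xᵢ| + Σwᵢ|y−yᵢ|, so x and y are optimised independently as 1-D weighted medians.
Total weight W = 475; half = 237.5.
x-coordinate, sorted with cumulative weight:
  x=1 (B, w=60) cum 60
  x=1 (E, w=200) cum 260  ← median
  x=2 (C, w=20) cum 280
  x=2 (D, w=120) cum 400
  x=12 (A, w=75) cum 475
⇒ x* = 1
y-coordinate, sorted with cumulative weight:
  y=2 (C, w=20) cum 20
  y=3 (B, w=60) cum 80
  y=12 (E, w=200) cum 280  ← median
  y=15 (A, w=75) cum 355
  y=15 (D, w=120) cum 475
⇒ y* = 12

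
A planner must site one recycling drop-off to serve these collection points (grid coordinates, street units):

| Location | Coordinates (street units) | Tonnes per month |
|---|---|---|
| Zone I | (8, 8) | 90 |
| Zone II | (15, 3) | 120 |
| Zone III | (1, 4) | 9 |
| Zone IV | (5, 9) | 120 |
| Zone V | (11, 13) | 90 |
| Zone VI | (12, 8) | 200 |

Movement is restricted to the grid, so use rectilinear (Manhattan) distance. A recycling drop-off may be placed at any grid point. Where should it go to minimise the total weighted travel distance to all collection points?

(12, 8)

Manhattan distance separates: Σwᵢ(|x−xᵢ|+|y−yᵢ|) = Σwᵢ|x−xᵢ| + Σwᵢ|y−yᵢ|, so x and y are optimised independently as 1-D weighted medians.
Total weight W = 629; half = 314.5.
x-coordinate, sorted with cumulative weight:
  x=1 (Zone III, w=9) cum 9
  x=5 (Zone IV, w=120) cum 129
  x=8 (Zone I, w=90) cum 219
  x=11 (Zone V, w=90) cum 309
  x=12 (Zone VI, w=200) cum 509  ← median
  x=15 (Zone II, w=120) cum 629
⇒ x* = 12
y-coordinate, sorted with cumulative weight:
  y=3 (Zone II, w=120) cum 120
  y=4 (Zone III, w=9) cum 129
  y=8 (Zone I, w=90) cum 219
  y=8 (Zone VI, w=200) cum 419  ← median
  y=9 (Zone IV, w=120) cum 539
  y=13 (Zone V, w=90) cum 629
⇒ y* = 8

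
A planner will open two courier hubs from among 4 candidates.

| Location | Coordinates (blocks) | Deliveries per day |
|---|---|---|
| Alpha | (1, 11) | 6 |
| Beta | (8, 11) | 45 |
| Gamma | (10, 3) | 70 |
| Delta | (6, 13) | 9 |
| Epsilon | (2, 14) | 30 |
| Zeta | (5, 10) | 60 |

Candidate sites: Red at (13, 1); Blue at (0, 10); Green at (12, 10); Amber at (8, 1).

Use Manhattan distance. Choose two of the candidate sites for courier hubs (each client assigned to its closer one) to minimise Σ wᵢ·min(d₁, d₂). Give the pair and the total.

Evaluate every pair (each demand assigned to the nearer of the two):
  {Blue, Amber}: total = 1258
  {Red, Blue}: total = 1328
  {Blue, Green}: total = 1428
  {Green, Amber}: total = 1498
  {Red, Green}: total = 1568
  {Red, Amber}: total = 2248
Best pair: {Blue, Amber} with total 1258.

{Blue, Amber}, total 1258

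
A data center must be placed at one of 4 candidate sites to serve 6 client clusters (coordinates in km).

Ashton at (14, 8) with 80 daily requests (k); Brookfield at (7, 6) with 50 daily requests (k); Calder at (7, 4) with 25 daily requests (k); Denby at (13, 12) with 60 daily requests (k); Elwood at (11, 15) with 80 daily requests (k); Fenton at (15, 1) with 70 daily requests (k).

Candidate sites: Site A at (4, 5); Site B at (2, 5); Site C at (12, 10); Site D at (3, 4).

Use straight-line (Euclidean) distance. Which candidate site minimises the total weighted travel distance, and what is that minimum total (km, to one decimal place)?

Total weighted distance at each candidate:
  Site A (4, 5): total = 3552.4
  Site B (2, 5): total = 4182.7
  Site C (12, 10): total = 1947.9
  Site D (3, 4): total = 3982.3
Minimum is at Site C with total 1947.9 km.

Site C, total 1947.9 km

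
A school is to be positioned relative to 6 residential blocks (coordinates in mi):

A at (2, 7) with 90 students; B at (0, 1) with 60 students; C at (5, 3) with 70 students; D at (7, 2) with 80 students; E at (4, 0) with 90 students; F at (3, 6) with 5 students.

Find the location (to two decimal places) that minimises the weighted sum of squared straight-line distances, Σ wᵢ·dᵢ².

The minimiser of Σwᵢ‖p−pᵢ‖² is the weighted centroid p* = (Σwᵢpᵢ)/(Σwᵢ).
Σwᵢ = 395.
Σwᵢxᵢ = 90·2 + 60·0 + 70·5 + 80·7 + 90·4 + 5·3 = 1465.
Σwᵢyᵢ = 90·7 + 60·1 + 70·3 + 80·2 + 90·0 + 5·6 = 1090.
x* = 1465/395 = 3.71, y* = 1090/395 = 2.76.

(3.71, 2.76)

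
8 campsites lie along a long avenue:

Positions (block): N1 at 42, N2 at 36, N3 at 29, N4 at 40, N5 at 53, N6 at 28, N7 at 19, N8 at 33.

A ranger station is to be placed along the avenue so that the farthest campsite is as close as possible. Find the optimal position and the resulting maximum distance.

The 1-center on a line is the midpoint of the two extreme points: leftmost at 19, rightmost at 53.
Optimal location = (19 + 53)/2 = 36; maximum distance = (53 − 19)/2 = 17.

location 36, max distance 17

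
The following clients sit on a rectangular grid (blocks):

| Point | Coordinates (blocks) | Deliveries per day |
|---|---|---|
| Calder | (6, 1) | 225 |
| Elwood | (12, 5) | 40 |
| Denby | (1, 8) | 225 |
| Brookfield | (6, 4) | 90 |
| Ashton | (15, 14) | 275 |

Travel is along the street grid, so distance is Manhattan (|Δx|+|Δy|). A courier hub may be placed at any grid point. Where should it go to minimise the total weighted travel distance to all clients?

(6, 8)

Manhattan distance separates: Σwᵢ(|x−xᵢ|+|y−yᵢ|) = Σwᵢ|x−xᵢ| + Σwᵢ|y−yᵢ|, so x and y are optimised independently as 1-D weighted medians.
Total weight W = 855; half = 427.5.
x-coordinate, sorted with cumulative weight:
  x=1 (Denby, w=225) cum 225
  x=6 (Calder, w=225) cum 450  ← median
  x=6 (Brookfield, w=90) cum 540
  x=12 (Elwood, w=40) cum 580
  x=15 (Ashton, w=275) cum 855
⇒ x* = 6
y-coordinate, sorted with cumulative weight:
  y=1 (Calder, w=225) cum 225
  y=4 (Brookfield, w=90) cum 315
  y=5 (Elwood, w=40) cum 355
  y=8 (Denby, w=225) cum 580  ← median
  y=14 (Ashton, w=275) cum 855
⇒ y* = 8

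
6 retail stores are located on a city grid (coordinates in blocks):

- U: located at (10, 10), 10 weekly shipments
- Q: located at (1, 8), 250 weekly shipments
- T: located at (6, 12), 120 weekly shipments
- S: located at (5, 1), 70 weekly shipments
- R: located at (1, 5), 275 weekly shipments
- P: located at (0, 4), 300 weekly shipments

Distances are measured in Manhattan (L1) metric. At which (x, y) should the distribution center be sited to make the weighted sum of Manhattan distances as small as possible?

(1, 5)

Manhattan distance separates: Σwᵢ(|x−xᵢ|+|y−yᵢ|) = Σwᵢ|x−xᵢ| + Σwᵢ|y−yᵢ|, so x and y are optimised independently as 1-D weighted medians.
Total weight W = 1025; half = 512.5.
x-coordinate, sorted with cumulative weight:
  x=0 (P, w=300) cum 300
  x=1 (Q, w=250) cum 550  ← median
  x=1 (R, w=275) cum 825
  x=5 (S, w=70) cum 895
  x=6 (T, w=120) cum 1015
  x=10 (U, w=10) cum 1025
⇒ x* = 1
y-coordinate, sorted with cumulative weight:
  y=1 (S, w=70) cum 70
  y=4 (P, w=300) cum 370
  y=5 (R, w=275) cum 645  ← median
  y=8 (Q, w=250) cum 895
  y=10 (U, w=10) cum 905
  y=12 (T, w=120) cum 1025
⇒ y* = 5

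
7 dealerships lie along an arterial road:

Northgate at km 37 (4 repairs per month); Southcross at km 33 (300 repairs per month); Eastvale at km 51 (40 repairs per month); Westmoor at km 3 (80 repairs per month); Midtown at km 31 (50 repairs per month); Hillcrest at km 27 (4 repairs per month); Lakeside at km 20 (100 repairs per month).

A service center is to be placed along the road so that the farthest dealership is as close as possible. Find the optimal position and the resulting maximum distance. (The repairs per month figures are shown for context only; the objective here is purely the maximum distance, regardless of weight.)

The 1-center on a line is the midpoint of the two extreme points: leftmost at 3, rightmost at 51.
Optimal location = (3 + 51)/2 = 27; maximum distance = (51 − 3)/2 = 24.

location 27, max distance 24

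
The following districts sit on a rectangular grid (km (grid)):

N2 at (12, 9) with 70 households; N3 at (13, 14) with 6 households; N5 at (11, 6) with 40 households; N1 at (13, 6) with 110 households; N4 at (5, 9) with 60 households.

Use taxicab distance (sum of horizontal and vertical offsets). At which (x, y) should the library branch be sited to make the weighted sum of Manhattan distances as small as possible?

(12, 6)

Manhattan distance separates: Σwᵢ(|x−xᵢ|+|y−yᵢ|) = Σwᵢ|x−xᵢ| + Σwᵢ|y−yᵢ|, so x and y are optimised independently as 1-D weighted medians.
Total weight W = 286; half = 143.
x-coordinate, sorted with cumulative weight:
  x=5 (N4, w=60) cum 60
  x=11 (N5, w=40) cum 100
  x=12 (N2, w=70) cum 170  ← median
  x=13 (N3, w=6) cum 176
  x=13 (N1, w=110) cum 286
⇒ x* = 12
y-coordinate, sorted with cumulative weight:
  y=6 (N5, w=40) cum 40
  y=6 (N1, w=110) cum 150  ← median
  y=9 (N2, w=70) cum 220
  y=9 (N4, w=60) cum 280
  y=14 (N3, w=6) cum 286
⇒ y* = 6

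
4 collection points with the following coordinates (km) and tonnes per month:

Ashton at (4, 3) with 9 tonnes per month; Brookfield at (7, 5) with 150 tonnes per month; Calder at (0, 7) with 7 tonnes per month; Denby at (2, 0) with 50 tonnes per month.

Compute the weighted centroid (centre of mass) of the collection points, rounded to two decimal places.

The minimiser of Σwᵢ‖p−pᵢ‖² is the weighted centroid p* = (Σwᵢpᵢ)/(Σwᵢ).
Σwᵢ = 216.
Σwᵢxᵢ = 9·4 + 150·7 + 7·0 + 50·2 = 1186.
Σwᵢyᵢ = 9·3 + 150·5 + 7·7 + 50·0 = 826.
x* = 1186/216 = 5.49, y* = 826/216 = 3.82.

(5.49, 3.82)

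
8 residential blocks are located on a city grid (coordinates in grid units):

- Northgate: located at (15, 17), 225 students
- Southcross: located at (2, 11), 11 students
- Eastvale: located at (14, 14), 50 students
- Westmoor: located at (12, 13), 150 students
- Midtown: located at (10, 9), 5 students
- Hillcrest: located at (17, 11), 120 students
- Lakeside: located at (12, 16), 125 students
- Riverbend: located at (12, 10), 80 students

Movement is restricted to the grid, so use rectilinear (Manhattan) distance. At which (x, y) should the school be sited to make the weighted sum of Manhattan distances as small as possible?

Manhattan distance separates: Σwᵢ(|x−xᵢ|+|y−yᵢ|) = Σwᵢ|x−xᵢ| + Σwᵢ|y−yᵢ|, so x and y are optimised independently as 1-D weighted medians.
Total weight W = 766; half = 383.
x-coordinate, sorted with cumulative weight:
  x=2 (Southcross, w=11) cum 11
  x=10 (Midtown, w=5) cum 16
  x=12 (Westmoor, w=150) cum 166
  x=12 (Lakeside, w=125) cum 291
  x=12 (Riverbend, w=80) cum 371
  x=14 (Eastvale, w=50) cum 421  ← median
  x=15 (Northgate, w=225) cum 646
  x=17 (Hillcrest, w=120) cum 766
⇒ x* = 14
y-coordinate, sorted with cumulative weight:
  y=9 (Midtown, w=5) cum 5
  y=10 (Riverbend, w=80) cum 85
  y=11 (Southcross, w=11) cum 96
  y=11 (Hillcrest, w=120) cum 216
  y=13 (Westmoor, w=150) cum 366
  y=14 (Eastvale, w=50) cum 416  ← median
  y=16 (Lakeside, w=125) cum 541
  y=17 (Northgate, w=225) cum 766
⇒ y* = 14

(14, 14)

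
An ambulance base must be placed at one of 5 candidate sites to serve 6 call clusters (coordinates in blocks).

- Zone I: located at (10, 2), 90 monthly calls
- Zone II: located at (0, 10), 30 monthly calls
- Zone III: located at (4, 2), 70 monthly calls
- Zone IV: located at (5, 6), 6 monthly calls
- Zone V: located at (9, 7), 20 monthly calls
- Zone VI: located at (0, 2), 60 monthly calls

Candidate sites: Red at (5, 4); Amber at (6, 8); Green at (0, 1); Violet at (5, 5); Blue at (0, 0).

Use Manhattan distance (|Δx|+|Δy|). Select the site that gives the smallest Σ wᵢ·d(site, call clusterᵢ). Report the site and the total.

Total weighted distance at each candidate:
  Red (5, 4): total = 1742
  Amber (6, 8): total = 2518
  Green (0, 1): total = 2030
  Violet (5, 5): total = 1906
  Blue (0, 0): total = 2306
Minimum is at Red with total 1742 blocks.

Red, total 1742 blocks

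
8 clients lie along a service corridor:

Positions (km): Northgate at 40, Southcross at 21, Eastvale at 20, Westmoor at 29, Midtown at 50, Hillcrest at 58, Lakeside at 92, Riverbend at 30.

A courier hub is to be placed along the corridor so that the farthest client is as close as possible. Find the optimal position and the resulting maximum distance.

location 56, max distance 36

The 1-center on a line is the midpoint of the two extreme points: leftmost at 20, rightmost at 92.
Optimal location = (20 + 92)/2 = 56; maximum distance = (92 − 20)/2 = 36.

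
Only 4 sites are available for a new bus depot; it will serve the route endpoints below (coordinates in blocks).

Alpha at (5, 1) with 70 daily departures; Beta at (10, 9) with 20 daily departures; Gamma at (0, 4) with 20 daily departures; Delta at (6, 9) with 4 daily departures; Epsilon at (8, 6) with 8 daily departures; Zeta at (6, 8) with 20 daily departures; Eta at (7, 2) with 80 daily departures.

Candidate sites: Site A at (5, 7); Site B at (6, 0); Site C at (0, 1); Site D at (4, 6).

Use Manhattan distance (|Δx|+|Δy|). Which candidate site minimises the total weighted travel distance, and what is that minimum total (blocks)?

Total weighted distance at each candidate:
  Site A (5, 7): total = 1364
  Site B (6, 0): total = 1100
  Site C (0, 1): total = 1830
  Site D (4, 6): total = 1412
Minimum is at Site B with total 1100 blocks.

Site B, total 1100 blocks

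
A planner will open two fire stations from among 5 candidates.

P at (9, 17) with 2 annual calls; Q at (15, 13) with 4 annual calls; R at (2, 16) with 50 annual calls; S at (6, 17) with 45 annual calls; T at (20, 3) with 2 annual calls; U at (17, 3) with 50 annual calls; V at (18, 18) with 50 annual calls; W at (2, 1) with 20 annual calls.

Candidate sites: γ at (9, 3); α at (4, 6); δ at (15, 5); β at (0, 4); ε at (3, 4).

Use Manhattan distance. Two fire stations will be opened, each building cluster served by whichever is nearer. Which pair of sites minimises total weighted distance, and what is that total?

Evaluate every pair (each demand assigned to the nearer of the two):
  {α, δ}: total = 2403
  {δ, ε}: total = 2532
  {δ, β}: total = 2737
  {γ, δ}: total = 3019
  {γ, α}: total = 3039
  {γ, ε}: total = 3164
  {γ, β}: total = 3279
  {α, ε}: total = 3455
  {α, β}: total = 3527
  {β, ε}: total = 3808
Best pair: {α, δ} with total 2403.

{α, δ}, total 2403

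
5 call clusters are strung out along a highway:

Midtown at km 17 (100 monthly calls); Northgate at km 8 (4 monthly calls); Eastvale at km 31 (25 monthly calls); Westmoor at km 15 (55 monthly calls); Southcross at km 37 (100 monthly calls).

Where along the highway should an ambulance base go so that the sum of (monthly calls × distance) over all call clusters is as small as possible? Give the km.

x = 17

For a sum of weighted absolute distances on a line, the optimum is the weighted median (not the mean). Total weight W = 284; half-weight = 142.
Sort by position and accumulate weight:
  km 8 (Northgate, w=4) → cum 4
  km 15 (Westmoor, w=55) → cum 59
  km 17 (Midtown, w=100) → cum 159  ≥ 142 → median here
  km 31 (Eastvale, w=25) → cum 184
  km 37 (Southcross, w=100) → cum 284
Optimal location: km 17.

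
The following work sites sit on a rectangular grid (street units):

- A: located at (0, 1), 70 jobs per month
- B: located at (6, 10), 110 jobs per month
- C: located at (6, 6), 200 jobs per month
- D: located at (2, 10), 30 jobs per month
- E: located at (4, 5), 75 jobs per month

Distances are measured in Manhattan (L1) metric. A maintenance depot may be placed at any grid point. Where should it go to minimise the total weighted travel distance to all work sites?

(6, 6)

Manhattan distance separates: Σwᵢ(|x−xᵢ|+|y−yᵢ|) = Σwᵢ|x−xᵢ| + Σwᵢ|y−yᵢ|, so x and y are optimised independently as 1-D weighted medians.
Total weight W = 485; half = 242.5.
x-coordinate, sorted with cumulative weight:
  x=0 (A, w=70) cum 70
  x=2 (D, w=30) cum 100
  x=4 (E, w=75) cum 175
  x=6 (B, w=110) cum 285  ← median
  x=6 (C, w=200) cum 485
⇒ x* = 6
y-coordinate, sorted with cumulative weight:
  y=1 (A, w=70) cum 70
  y=5 (E, w=75) cum 145
  y=6 (C, w=200) cum 345  ← median
  y=10 (B, w=110) cum 455
  y=10 (D, w=30) cum 485
⇒ y* = 6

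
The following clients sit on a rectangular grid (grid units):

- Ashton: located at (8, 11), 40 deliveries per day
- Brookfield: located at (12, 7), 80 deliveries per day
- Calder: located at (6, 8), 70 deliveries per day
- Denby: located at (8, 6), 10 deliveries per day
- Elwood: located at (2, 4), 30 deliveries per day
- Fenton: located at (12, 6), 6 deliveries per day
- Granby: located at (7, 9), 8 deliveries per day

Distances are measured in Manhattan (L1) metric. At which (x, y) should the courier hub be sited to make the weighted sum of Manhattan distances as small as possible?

Manhattan distance separates: Σwᵢ(|x−xᵢ|+|y−yᵢ|) = Σwᵢ|x−xᵢ| + Σwᵢ|y−yᵢ|, so x and y are optimised independently as 1-D weighted medians.
Total weight W = 244; half = 122.
x-coordinate, sorted with cumulative weight:
  x=2 (Elwood, w=30) cum 30
  x=6 (Calder, w=70) cum 100
  x=7 (Granby, w=8) cum 108
  x=8 (Ashton, w=40) cum 148  ← median
  x=8 (Denby, w=10) cum 158
  x=12 (Brookfield, w=80) cum 238
  x=12 (Fenton, w=6) cum 244
⇒ x* = 8
y-coordinate, sorted with cumulative weight:
  y=4 (Elwood, w=30) cum 30
  y=6 (Denby, w=10) cum 40
  y=6 (Fenton, w=6) cum 46
  y=7 (Brookfield, w=80) cum 126  ← median
  y=8 (Calder, w=70) cum 196
  y=9 (Granby, w=8) cum 204
  y=11 (Ashton, w=40) cum 244
⇒ y* = 7

(8, 7)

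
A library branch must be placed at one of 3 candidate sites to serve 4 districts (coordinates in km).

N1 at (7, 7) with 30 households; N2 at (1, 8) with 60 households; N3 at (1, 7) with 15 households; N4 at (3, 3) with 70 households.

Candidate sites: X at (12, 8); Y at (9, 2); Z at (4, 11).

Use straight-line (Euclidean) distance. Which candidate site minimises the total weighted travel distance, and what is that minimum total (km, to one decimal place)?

Z, total 1043.9 km

Total weighted distance at each candidate:
  X (12, 8): total = 1699.3
  Y (9, 2): total = 1328.9
  Z (4, 11): total = 1043.9
Minimum is at Z with total 1043.9 km.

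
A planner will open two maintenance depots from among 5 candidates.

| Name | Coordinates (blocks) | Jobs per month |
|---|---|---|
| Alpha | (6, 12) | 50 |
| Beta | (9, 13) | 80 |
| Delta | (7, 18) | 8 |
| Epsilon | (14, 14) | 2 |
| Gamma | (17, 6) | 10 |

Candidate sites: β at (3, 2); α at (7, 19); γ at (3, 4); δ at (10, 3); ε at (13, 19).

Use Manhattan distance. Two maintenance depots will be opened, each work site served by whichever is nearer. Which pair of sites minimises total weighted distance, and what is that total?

Evaluate every pair (each demand assigned to the nearer of the two):
  {α, δ}: total = 1172
  {α, ε}: total = 1230
  {α, γ}: total = 1232
  {β, α}: total = 1252
  {γ, ε}: total = 1578
  {δ, ε}: total = 1618
  {β, ε}: total = 1688
  {γ, δ}: total = 1704
  {β, δ}: total = 1804
  {β, γ}: total = 2096
Best pair: {α, δ} with total 1172.

{α, δ}, total 1172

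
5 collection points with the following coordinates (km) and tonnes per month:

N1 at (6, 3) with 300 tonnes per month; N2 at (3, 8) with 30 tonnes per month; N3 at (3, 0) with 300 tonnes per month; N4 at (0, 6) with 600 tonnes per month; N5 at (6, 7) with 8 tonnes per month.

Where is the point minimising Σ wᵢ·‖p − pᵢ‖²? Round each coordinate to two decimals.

(2.29, 3.87)

The minimiser of Σwᵢ‖p−pᵢ‖² is the weighted centroid p* = (Σwᵢpᵢ)/(Σwᵢ).
Σwᵢ = 1238.
Σwᵢxᵢ = 300·6 + 30·3 + 300·3 + 600·0 + 8·6 = 2838.
Σwᵢyᵢ = 300·3 + 30·8 + 300·0 + 600·6 + 8·7 = 4796.
x* = 2838/1238 = 2.29, y* = 4796/1238 = 3.87.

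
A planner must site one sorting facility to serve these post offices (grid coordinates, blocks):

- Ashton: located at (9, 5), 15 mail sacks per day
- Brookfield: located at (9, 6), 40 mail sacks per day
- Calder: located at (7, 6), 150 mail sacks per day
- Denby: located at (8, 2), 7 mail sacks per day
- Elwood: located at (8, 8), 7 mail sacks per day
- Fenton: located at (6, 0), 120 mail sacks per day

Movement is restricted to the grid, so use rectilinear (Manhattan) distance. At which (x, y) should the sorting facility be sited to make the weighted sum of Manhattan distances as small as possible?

(7, 6)

Manhattan distance separates: Σwᵢ(|x−xᵢ|+|y−yᵢ|) = Σwᵢ|x−xᵢ| + Σwᵢ|y−yᵢ|, so x and y are optimised independently as 1-D weighted medians.
Total weight W = 339; half = 169.5.
x-coordinate, sorted with cumulative weight:
  x=6 (Fenton, w=120) cum 120
  x=7 (Calder, w=150) cum 270  ← median
  x=8 (Denby, w=7) cum 277
  x=8 (Elwood, w=7) cum 284
  x=9 (Ashton, w=15) cum 299
  x=9 (Brookfield, w=40) cum 339
⇒ x* = 7
y-coordinate, sorted with cumulative weight:
  y=0 (Fenton, w=120) cum 120
  y=2 (Denby, w=7) cum 127
  y=5 (Ashton, w=15) cum 142
  y=6 (Brookfield, w=40) cum 182  ← median
  y=6 (Calder, w=150) cum 332
  y=8 (Elwood, w=7) cum 339
⇒ y* = 6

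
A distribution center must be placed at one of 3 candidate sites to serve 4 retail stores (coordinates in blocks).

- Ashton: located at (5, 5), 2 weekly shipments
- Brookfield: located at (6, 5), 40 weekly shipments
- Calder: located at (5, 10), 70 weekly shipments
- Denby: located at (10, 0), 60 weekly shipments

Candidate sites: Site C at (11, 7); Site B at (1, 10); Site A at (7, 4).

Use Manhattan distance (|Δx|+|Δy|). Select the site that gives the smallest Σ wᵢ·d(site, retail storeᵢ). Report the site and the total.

Site A, total 1066 blocks

Total weighted distance at each candidate:
  Site C (11, 7): total = 1406
  Site B (1, 10): total = 1838
  Site A (7, 4): total = 1066
Minimum is at Site A with total 1066 blocks.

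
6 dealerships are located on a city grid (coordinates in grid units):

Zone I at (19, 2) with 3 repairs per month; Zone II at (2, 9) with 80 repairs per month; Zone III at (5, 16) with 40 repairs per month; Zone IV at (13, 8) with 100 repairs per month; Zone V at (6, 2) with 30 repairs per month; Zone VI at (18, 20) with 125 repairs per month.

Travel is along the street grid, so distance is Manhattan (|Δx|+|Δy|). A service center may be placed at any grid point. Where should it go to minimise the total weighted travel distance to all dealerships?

(13, 9)

Manhattan distance separates: Σwᵢ(|x−xᵢ|+|y−yᵢ|) = Σwᵢ|x−xᵢ| + Σwᵢ|y−yᵢ|, so x and y are optimised independently as 1-D weighted medians.
Total weight W = 378; half = 189.
x-coordinate, sorted with cumulative weight:
  x=2 (Zone II, w=80) cum 80
  x=5 (Zone III, w=40) cum 120
  x=6 (Zone V, w=30) cum 150
  x=13 (Zone IV, w=100) cum 250  ← median
  x=18 (Zone VI, w=125) cum 375
  x=19 (Zone I, w=3) cum 378
⇒ x* = 13
y-coordinate, sorted with cumulative weight:
  y=2 (Zone I, w=3) cum 3
  y=2 (Zone V, w=30) cum 33
  y=8 (Zone IV, w=100) cum 133
  y=9 (Zone II, w=80) cum 213  ← median
  y=16 (Zone III, w=40) cum 253
  y=20 (Zone VI, w=125) cum 378
⇒ y* = 9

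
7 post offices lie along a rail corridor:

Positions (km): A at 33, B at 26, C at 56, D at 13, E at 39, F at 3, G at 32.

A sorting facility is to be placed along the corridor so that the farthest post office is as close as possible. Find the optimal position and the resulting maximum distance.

The 1-center on a line is the midpoint of the two extreme points: leftmost at 3, rightmost at 56.
Optimal location = (3 + 56)/2 = 29.5; maximum distance = (56 − 3)/2 = 26.5.

location 29.5, max distance 26.5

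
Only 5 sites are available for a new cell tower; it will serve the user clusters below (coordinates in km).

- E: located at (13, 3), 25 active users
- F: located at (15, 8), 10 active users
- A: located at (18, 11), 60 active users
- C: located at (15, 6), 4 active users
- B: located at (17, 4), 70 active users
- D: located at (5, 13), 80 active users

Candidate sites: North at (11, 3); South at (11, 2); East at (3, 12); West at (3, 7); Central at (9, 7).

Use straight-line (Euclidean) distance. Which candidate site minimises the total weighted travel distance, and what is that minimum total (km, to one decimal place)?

Central, total 1992.5 km

Total weighted distance at each candidate:
  North (11, 3): total = 2130.6
  South (11, 2): total = 2279.9
  East (3, 12): total = 2726.1
  West (3, 7): total = 2877.5
  Central (9, 7): total = 1992.5
Minimum is at Central with total 1992.5 km.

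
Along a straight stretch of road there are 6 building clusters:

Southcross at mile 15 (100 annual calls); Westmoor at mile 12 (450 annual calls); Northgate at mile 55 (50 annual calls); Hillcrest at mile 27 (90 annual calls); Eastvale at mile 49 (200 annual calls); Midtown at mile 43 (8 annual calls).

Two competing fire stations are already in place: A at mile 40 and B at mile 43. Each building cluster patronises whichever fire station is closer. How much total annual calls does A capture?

640

The indifferent point is the midpoint (40+43)/2 = 41.5; building clusters left of it (closer to A at 40) go to A, those right go to B.
  Westmoor at 12 (w=450) → A
  Southcross at 15 (w=100) → A
  Hillcrest at 27 (w=90) → A
  Midtown at 43 (w=8) → B
  Eastvale at 49 (w=200) → B
  Northgate at 55 (w=50) → B
A captures 640; B captures 258.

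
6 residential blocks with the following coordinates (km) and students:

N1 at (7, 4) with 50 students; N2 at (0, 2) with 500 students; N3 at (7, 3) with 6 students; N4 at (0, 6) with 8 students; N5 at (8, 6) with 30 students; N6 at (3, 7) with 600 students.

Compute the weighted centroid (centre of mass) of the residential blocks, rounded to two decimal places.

(2.04, 4.73)

The minimiser of Σwᵢ‖p−pᵢ‖² is the weighted centroid p* = (Σwᵢpᵢ)/(Σwᵢ).
Σwᵢ = 1194.
Σwᵢxᵢ = 50·7 + 500·0 + 6·7 + 8·0 + 30·8 + 600·3 = 2432.
Σwᵢyᵢ = 50·4 + 500·2 + 6·3 + 8·6 + 30·6 + 600·7 = 5646.
x* = 2432/1194 = 2.04, y* = 5646/1194 = 4.73.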